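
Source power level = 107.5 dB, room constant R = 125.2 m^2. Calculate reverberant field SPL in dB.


Given values:
  Lw = 107.5 dB, R = 125.2 m^2
Formula: SPL = Lw + 10 * log10(4 / R)
Compute 4 / R = 4 / 125.2 = 0.031949
Compute 10 * log10(0.031949) = -14.9554
SPL = 107.5 + (-14.9554) = 92.54

92.54 dB


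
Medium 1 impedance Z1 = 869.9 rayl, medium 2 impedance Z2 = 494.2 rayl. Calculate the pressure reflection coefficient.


Given values:
  Z1 = 869.9 rayl, Z2 = 494.2 rayl
Formula: R = (Z2 - Z1) / (Z2 + Z1)
Numerator: Z2 - Z1 = 494.2 - 869.9 = -375.7
Denominator: Z2 + Z1 = 494.2 + 869.9 = 1364.1
R = -375.7 / 1364.1 = -0.2754

-0.2754


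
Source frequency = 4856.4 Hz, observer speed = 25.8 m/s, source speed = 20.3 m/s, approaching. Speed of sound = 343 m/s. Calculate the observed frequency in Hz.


Given values:
  f_s = 4856.4 Hz, v_o = 25.8 m/s, v_s = 20.3 m/s
  Direction: approaching
Formula: f_o = f_s * (c + v_o) / (c - v_s)
Numerator: c + v_o = 343 + 25.8 = 368.8
Denominator: c - v_s = 343 - 20.3 = 322.7
f_o = 4856.4 * 368.8 / 322.7 = 5550.17

5550.17 Hz


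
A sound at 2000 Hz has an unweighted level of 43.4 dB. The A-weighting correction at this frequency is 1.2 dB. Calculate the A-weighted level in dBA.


Given values:
  SPL = 43.4 dB
  A-weighting at 2000 Hz = 1.2 dB
Formula: L_A = SPL + A_weight
L_A = 43.4 + (1.2)
L_A = 44.6

44.6 dBA


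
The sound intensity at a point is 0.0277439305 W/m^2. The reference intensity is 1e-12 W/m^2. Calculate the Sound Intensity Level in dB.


Given values:
  I = 0.0277439305 W/m^2
  I_ref = 1e-12 W/m^2
Formula: SIL = 10 * log10(I / I_ref)
Compute ratio: I / I_ref = 27743930500
Compute log10: log10(27743930500) = 10.443168
Multiply: SIL = 10 * 10.443168 = 104.43

104.43 dB


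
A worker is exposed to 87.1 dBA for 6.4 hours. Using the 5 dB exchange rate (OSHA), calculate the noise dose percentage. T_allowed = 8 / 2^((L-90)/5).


Given values:
  L = 87.1 dBA, T = 6.4 hours
Formula: T_allowed = 8 / 2^((L - 90) / 5)
Compute exponent: (87.1 - 90) / 5 = -0.58
Compute 2^(-0.58) = 0.668964
T_allowed = 8 / 0.668964 = 11.95879 hours
Dose = (T / T_allowed) * 100
Dose = (6.4 / 11.95879) * 100 = 53.52

53.52 %


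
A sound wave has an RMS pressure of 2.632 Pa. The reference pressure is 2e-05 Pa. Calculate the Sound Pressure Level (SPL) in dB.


Given values:
  p = 2.632 Pa
  p_ref = 2e-05 Pa
Formula: SPL = 20 * log10(p / p_ref)
Compute ratio: p / p_ref = 2.632 / 2e-05 = 131600
Compute log10: log10(131600) = 5.119256
Multiply: SPL = 20 * 5.119256 = 102.39

102.39 dB


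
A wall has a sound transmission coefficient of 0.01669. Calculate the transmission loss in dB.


Given values:
  tau = 0.01669
Formula: TL = 10 * log10(1 / tau)
Compute 1 / tau = 1 / 0.01669 = 59.9161
Compute log10(59.9161) = 1.777544
TL = 10 * 1.777544 = 17.78

17.78 dB


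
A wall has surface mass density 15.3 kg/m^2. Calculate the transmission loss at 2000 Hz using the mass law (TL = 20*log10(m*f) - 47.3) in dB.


Given values:
  m = 15.3 kg/m^2, f = 2000 Hz
Formula: TL = 20 * log10(m * f) - 47.3
Compute m * f = 15.3 * 2000 = 30600.0
Compute log10(30600.0) = 4.485721
Compute 20 * 4.485721 = 89.7144
TL = 89.7144 - 47.3 = 42.41

42.41 dB


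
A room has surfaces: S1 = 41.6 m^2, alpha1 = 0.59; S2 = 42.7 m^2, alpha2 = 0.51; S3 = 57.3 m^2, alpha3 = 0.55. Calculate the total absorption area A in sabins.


Given surfaces:
  Surface 1: 41.6 * 0.59 = 24.544
  Surface 2: 42.7 * 0.51 = 21.777
  Surface 3: 57.3 * 0.55 = 31.515
Formula: A = sum(Si * alpha_i)
A = 24.544 + 21.777 + 31.515
A = 77.84

77.84 sabins


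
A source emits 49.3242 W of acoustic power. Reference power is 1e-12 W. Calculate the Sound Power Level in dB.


Given values:
  W = 49.3242 W
  W_ref = 1e-12 W
Formula: SWL = 10 * log10(W / W_ref)
Compute ratio: W / W_ref = 49324200000000
Compute log10: log10(49324200000000) = 13.69306
Multiply: SWL = 10 * 13.69306 = 136.93

136.93 dB


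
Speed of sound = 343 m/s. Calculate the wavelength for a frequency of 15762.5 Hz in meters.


Given values:
  c = 343 m/s, f = 15762.5 Hz
Formula: lambda = c / f
lambda = 343 / 15762.5
lambda = 0.0218

0.0218 m


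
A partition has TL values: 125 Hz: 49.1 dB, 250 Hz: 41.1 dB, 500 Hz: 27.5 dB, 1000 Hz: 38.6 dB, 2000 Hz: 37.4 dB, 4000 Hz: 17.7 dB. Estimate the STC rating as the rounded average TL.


Given TL values at each frequency:
  125 Hz: 49.1 dB
  250 Hz: 41.1 dB
  500 Hz: 27.5 dB
  1000 Hz: 38.6 dB
  2000 Hz: 37.4 dB
  4000 Hz: 17.7 dB
Formula: STC ~ round(average of TL values)
Sum = 49.1 + 41.1 + 27.5 + 38.6 + 37.4 + 17.7 = 211.4
Average = 211.4 / 6 = 35.23
Rounded: 35

35


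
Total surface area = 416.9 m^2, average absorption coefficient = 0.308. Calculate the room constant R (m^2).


Given values:
  S = 416.9 m^2, alpha = 0.308
Formula: R = S * alpha / (1 - alpha)
Numerator: 416.9 * 0.308 = 128.4052
Denominator: 1 - 0.308 = 0.692
R = 128.4052 / 0.692 = 185.56

185.56 m^2


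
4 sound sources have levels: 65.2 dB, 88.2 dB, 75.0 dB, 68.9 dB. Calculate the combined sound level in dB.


Formula: L_total = 10 * log10( sum(10^(Li/10)) )
  Source 1: 10^(65.2/10) = 3311311.2148
  Source 2: 10^(88.2/10) = 660693448.0076
  Source 3: 10^(75.0/10) = 31622776.6017
  Source 4: 10^(68.9/10) = 7762471.1663
Sum of linear values = 703390006.9904
L_total = 10 * log10(703390006.9904) = 88.47

88.47 dB


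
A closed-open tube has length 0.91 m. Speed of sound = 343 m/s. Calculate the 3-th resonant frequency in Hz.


Given values:
  Tube type: closed-open, L = 0.91 m, c = 343 m/s, n = 3
Formula: f_n = (2n - 1) * c / (4 * L)
Compute 2n - 1 = 2*3 - 1 = 5
Compute 4 * L = 4 * 0.91 = 3.64
f = 5 * 343 / 3.64
f = 471.15

471.15 Hz


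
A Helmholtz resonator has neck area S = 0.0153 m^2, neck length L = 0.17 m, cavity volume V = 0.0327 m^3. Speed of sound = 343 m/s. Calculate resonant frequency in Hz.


Given values:
  S = 0.0153 m^2, L = 0.17 m, V = 0.0327 m^3, c = 343 m/s
Formula: f = (c / (2*pi)) * sqrt(S / (V * L))
Compute V * L = 0.0327 * 0.17 = 0.005559
Compute S / (V * L) = 0.0153 / 0.005559 = 2.7523
Compute sqrt(2.7523) = 1.659006
Compute c / (2*pi) = 343 / 6.283185 = 54.590148
f = 54.590148 * 1.659006 = 90.57

90.57 Hz


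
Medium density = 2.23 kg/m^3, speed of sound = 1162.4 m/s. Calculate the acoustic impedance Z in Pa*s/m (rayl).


Given values:
  rho = 2.23 kg/m^3
  c = 1162.4 m/s
Formula: Z = rho * c
Z = 2.23 * 1162.4
Z = 2592.15

2592.15 rayl


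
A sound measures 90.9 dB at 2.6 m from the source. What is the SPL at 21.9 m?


Given values:
  SPL1 = 90.9 dB, r1 = 2.6 m, r2 = 21.9 m
Formula: SPL2 = SPL1 - 20 * log10(r2 / r1)
Compute ratio: r2 / r1 = 21.9 / 2.6 = 8.4231
Compute log10: log10(8.4231) = 0.925472
Compute drop: 20 * 0.925472 = 18.5094
SPL2 = 90.9 - 18.5094 = 72.39

72.39 dB


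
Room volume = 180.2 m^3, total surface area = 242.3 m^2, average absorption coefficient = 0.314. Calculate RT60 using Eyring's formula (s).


Given values:
  V = 180.2 m^3, S = 242.3 m^2, alpha = 0.314
Formula: RT60 = 0.161 * V / (-S * ln(1 - alpha))
Compute ln(1 - 0.314) = ln(0.686) = -0.376878
Denominator: -242.3 * -0.376878 = 91.3175
Numerator: 0.161 * 180.2 = 29.0122
RT60 = 29.0122 / 91.3175 = 0.318

0.318 s


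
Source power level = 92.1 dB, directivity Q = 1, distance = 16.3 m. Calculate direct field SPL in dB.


Given values:
  Lw = 92.1 dB, Q = 1, r = 16.3 m
Formula: SPL = Lw + 10 * log10(Q / (4 * pi * r^2))
Compute 4 * pi * r^2 = 4 * pi * 16.3^2 = 3338.759
Compute Q / denom = 1 / 3338.759 = 0.00029951
Compute 10 * log10(0.00029951) = -35.2359
SPL = 92.1 + (-35.2359) = 56.86

56.86 dB


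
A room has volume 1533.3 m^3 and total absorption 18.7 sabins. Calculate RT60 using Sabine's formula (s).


Given values:
  V = 1533.3 m^3
  A = 18.7 sabins
Formula: RT60 = 0.161 * V / A
Numerator: 0.161 * 1533.3 = 246.8613
RT60 = 246.8613 / 18.7 = 13.201

13.201 s


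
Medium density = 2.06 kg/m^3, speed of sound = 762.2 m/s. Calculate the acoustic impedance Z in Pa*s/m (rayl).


Given values:
  rho = 2.06 kg/m^3
  c = 762.2 m/s
Formula: Z = rho * c
Z = 2.06 * 762.2
Z = 1570.13

1570.13 rayl


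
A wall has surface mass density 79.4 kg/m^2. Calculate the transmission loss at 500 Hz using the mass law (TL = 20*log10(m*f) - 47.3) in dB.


Given values:
  m = 79.4 kg/m^2, f = 500 Hz
Formula: TL = 20 * log10(m * f) - 47.3
Compute m * f = 79.4 * 500 = 39700.0
Compute log10(39700.0) = 4.598791
Compute 20 * 4.598791 = 91.9758
TL = 91.9758 - 47.3 = 44.68

44.68 dB


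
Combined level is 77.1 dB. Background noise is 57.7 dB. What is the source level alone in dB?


Given values:
  L_total = 77.1 dB, L_bg = 57.7 dB
Formula: L_source = 10 * log10(10^(L_total/10) - 10^(L_bg/10))
Convert to linear:
  10^(77.1/10) = 51286138.3991
  10^(57.7/10) = 588843.6554
Difference: 51286138.3991 - 588843.6554 = 50697294.7437
L_source = 10 * log10(50697294.7437) = 77.05

77.05 dB


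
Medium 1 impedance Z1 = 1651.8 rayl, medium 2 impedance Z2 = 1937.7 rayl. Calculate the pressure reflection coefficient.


Given values:
  Z1 = 1651.8 rayl, Z2 = 1937.7 rayl
Formula: R = (Z2 - Z1) / (Z2 + Z1)
Numerator: Z2 - Z1 = 1937.7 - 1651.8 = 285.9
Denominator: Z2 + Z1 = 1937.7 + 1651.8 = 3589.5
R = 285.9 / 3589.5 = 0.0796

0.0796


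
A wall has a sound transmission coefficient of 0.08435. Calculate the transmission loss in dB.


Given values:
  tau = 0.08435
Formula: TL = 10 * log10(1 / tau)
Compute 1 / tau = 1 / 0.08435 = 11.8554
Compute log10(11.8554) = 1.073916
TL = 10 * 1.073916 = 10.74

10.74 dB


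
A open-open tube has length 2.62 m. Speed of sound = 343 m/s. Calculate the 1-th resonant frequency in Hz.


Given values:
  Tube type: open-open, L = 2.62 m, c = 343 m/s, n = 1
Formula: f_n = n * c / (2 * L)
Compute 2 * L = 2 * 2.62 = 5.24
f = 1 * 343 / 5.24
f = 65.46

65.46 Hz


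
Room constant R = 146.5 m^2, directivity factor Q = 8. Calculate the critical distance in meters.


Given values:
  R = 146.5 m^2, Q = 8
Formula: d_c = 0.141 * sqrt(Q * R)
Compute Q * R = 8 * 146.5 = 1172.0
Compute sqrt(1172.0) = 34.2345
d_c = 0.141 * 34.2345 = 4.827

4.827 m


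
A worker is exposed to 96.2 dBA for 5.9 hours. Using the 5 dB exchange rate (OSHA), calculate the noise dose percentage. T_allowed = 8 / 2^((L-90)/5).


Given values:
  L = 96.2 dBA, T = 5.9 hours
Formula: T_allowed = 8 / 2^((L - 90) / 5)
Compute exponent: (96.2 - 90) / 5 = 1.24
Compute 2^(1.24) = 2.361985
T_allowed = 8 / 2.361985 = 3.386982 hours
Dose = (T / T_allowed) * 100
Dose = (5.9 / 3.386982) * 100 = 174.2

174.2 %


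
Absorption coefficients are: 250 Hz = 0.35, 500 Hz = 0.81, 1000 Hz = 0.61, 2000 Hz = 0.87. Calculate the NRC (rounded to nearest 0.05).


Given values:
  a_250 = 0.35, a_500 = 0.81
  a_1000 = 0.61, a_2000 = 0.87
Formula: NRC = (a250 + a500 + a1000 + a2000) / 4
Sum = 0.35 + 0.81 + 0.61 + 0.87 = 2.64
NRC = 2.64 / 4 = 0.66
Rounded to nearest 0.05: 0.65

0.65


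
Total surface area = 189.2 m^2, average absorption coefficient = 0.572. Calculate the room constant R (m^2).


Given values:
  S = 189.2 m^2, alpha = 0.572
Formula: R = S * alpha / (1 - alpha)
Numerator: 189.2 * 0.572 = 108.2224
Denominator: 1 - 0.572 = 0.428
R = 108.2224 / 0.428 = 252.86

252.86 m^2


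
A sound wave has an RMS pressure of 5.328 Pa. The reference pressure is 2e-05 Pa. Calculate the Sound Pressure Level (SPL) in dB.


Given values:
  p = 5.328 Pa
  p_ref = 2e-05 Pa
Formula: SPL = 20 * log10(p / p_ref)
Compute ratio: p / p_ref = 5.328 / 2e-05 = 266400
Compute log10: log10(266400) = 5.425534
Multiply: SPL = 20 * 5.425534 = 108.51

108.51 dB


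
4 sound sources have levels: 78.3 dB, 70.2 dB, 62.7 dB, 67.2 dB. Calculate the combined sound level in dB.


Formula: L_total = 10 * log10( sum(10^(Li/10)) )
  Source 1: 10^(78.3/10) = 67608297.5392
  Source 2: 10^(70.2/10) = 10471285.4805
  Source 3: 10^(62.7/10) = 1862087.1367
  Source 4: 10^(67.2/10) = 5248074.6025
Sum of linear values = 85189744.7589
L_total = 10 * log10(85189744.7589) = 79.3

79.3 dB


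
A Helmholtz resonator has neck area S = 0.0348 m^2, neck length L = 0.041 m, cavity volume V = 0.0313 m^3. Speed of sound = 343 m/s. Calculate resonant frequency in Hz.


Given values:
  S = 0.0348 m^2, L = 0.041 m, V = 0.0313 m^3, c = 343 m/s
Formula: f = (c / (2*pi)) * sqrt(S / (V * L))
Compute V * L = 0.0313 * 0.041 = 0.0012833
Compute S / (V * L) = 0.0348 / 0.0012833 = 27.1176
Compute sqrt(27.1176) = 5.207456
Compute c / (2*pi) = 343 / 6.283185 = 54.590148
f = 54.590148 * 5.207456 = 284.28

284.28 Hz


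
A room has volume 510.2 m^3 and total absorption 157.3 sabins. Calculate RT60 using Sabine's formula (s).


Given values:
  V = 510.2 m^3
  A = 157.3 sabins
Formula: RT60 = 0.161 * V / A
Numerator: 0.161 * 510.2 = 82.1422
RT60 = 82.1422 / 157.3 = 0.522

0.522 s


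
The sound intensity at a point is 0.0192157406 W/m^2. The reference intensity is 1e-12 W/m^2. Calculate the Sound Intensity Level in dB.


Given values:
  I = 0.0192157406 W/m^2
  I_ref = 1e-12 W/m^2
Formula: SIL = 10 * log10(I / I_ref)
Compute ratio: I / I_ref = 19215740600
Compute log10: log10(19215740600) = 10.283657
Multiply: SIL = 10 * 10.283657 = 102.84

102.84 dB


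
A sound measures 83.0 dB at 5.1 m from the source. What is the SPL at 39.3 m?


Given values:
  SPL1 = 83.0 dB, r1 = 5.1 m, r2 = 39.3 m
Formula: SPL2 = SPL1 - 20 * log10(r2 / r1)
Compute ratio: r2 / r1 = 39.3 / 5.1 = 7.7059
Compute log10: log10(7.7059) = 0.886823
Compute drop: 20 * 0.886823 = 17.7365
SPL2 = 83.0 - 17.7365 = 65.26

65.26 dB


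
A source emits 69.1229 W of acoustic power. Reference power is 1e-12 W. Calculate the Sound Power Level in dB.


Given values:
  W = 69.1229 W
  W_ref = 1e-12 W
Formula: SWL = 10 * log10(W / W_ref)
Compute ratio: W / W_ref = 69122900000000
Compute log10: log10(69122900000000) = 13.839622
Multiply: SWL = 10 * 13.839622 = 138.4

138.4 dB


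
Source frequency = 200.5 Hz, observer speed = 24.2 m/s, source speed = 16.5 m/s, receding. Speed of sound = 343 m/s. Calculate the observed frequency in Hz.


Given values:
  f_s = 200.5 Hz, v_o = 24.2 m/s, v_s = 16.5 m/s
  Direction: receding
Formula: f_o = f_s * (c - v_o) / (c + v_s)
Numerator: c - v_o = 343 - 24.2 = 318.8
Denominator: c + v_s = 343 + 16.5 = 359.5
f_o = 200.5 * 318.8 / 359.5 = 177.8

177.8 Hz


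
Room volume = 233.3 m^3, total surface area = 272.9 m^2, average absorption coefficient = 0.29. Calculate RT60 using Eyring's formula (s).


Given values:
  V = 233.3 m^3, S = 272.9 m^2, alpha = 0.29
Formula: RT60 = 0.161 * V / (-S * ln(1 - alpha))
Compute ln(1 - 0.29) = ln(0.71) = -0.34249
Denominator: -272.9 * -0.34249 = 93.4655
Numerator: 0.161 * 233.3 = 37.5613
RT60 = 37.5613 / 93.4655 = 0.402

0.402 s


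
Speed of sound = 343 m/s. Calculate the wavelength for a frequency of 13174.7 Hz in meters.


Given values:
  c = 343 m/s, f = 13174.7 Hz
Formula: lambda = c / f
lambda = 343 / 13174.7
lambda = 0.026

0.026 m


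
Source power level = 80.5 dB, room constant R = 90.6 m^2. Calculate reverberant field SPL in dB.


Given values:
  Lw = 80.5 dB, R = 90.6 m^2
Formula: SPL = Lw + 10 * log10(4 / R)
Compute 4 / R = 4 / 90.6 = 0.04415
Compute 10 * log10(0.04415) = -13.5507
SPL = 80.5 + (-13.5507) = 66.95

66.95 dB


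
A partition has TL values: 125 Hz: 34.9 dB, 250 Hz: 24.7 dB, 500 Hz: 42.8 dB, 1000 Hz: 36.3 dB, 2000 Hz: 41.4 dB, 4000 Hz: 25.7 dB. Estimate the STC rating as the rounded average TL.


Given TL values at each frequency:
  125 Hz: 34.9 dB
  250 Hz: 24.7 dB
  500 Hz: 42.8 dB
  1000 Hz: 36.3 dB
  2000 Hz: 41.4 dB
  4000 Hz: 25.7 dB
Formula: STC ~ round(average of TL values)
Sum = 34.9 + 24.7 + 42.8 + 36.3 + 41.4 + 25.7 = 205.8
Average = 205.8 / 6 = 34.3
Rounded: 34

34


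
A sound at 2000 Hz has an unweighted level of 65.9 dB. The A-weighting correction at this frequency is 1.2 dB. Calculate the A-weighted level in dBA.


Given values:
  SPL = 65.9 dB
  A-weighting at 2000 Hz = 1.2 dB
Formula: L_A = SPL + A_weight
L_A = 65.9 + (1.2)
L_A = 67.1

67.1 dBA


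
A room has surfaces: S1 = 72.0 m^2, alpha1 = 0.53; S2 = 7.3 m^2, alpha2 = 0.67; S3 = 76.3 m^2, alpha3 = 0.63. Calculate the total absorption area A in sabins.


Given surfaces:
  Surface 1: 72.0 * 0.53 = 38.16
  Surface 2: 7.3 * 0.67 = 4.891
  Surface 3: 76.3 * 0.63 = 48.069
Formula: A = sum(Si * alpha_i)
A = 38.16 + 4.891 + 48.069
A = 91.12

91.12 sabins


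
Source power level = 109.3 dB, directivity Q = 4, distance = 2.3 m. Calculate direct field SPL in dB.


Given values:
  Lw = 109.3 dB, Q = 4, r = 2.3 m
Formula: SPL = Lw + 10 * log10(Q / (4 * pi * r^2))
Compute 4 * pi * r^2 = 4 * pi * 2.3^2 = 66.4761
Compute Q / denom = 4 / 66.4761 = 0.060172
Compute 10 * log10(0.060172) = -12.2061
SPL = 109.3 + (-12.2061) = 97.09

97.09 dB


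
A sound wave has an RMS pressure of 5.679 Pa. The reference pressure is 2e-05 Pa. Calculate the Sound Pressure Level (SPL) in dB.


Given values:
  p = 5.679 Pa
  p_ref = 2e-05 Pa
Formula: SPL = 20 * log10(p / p_ref)
Compute ratio: p / p_ref = 5.679 / 2e-05 = 283950
Compute log10: log10(283950) = 5.453242
Multiply: SPL = 20 * 5.453242 = 109.06

109.06 dB


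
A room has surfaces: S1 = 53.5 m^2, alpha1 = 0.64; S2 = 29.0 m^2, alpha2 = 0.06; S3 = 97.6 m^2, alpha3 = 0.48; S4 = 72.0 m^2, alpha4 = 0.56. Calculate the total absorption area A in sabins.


Given surfaces:
  Surface 1: 53.5 * 0.64 = 34.24
  Surface 2: 29.0 * 0.06 = 1.74
  Surface 3: 97.6 * 0.48 = 46.848
  Surface 4: 72.0 * 0.56 = 40.32
Formula: A = sum(Si * alpha_i)
A = 34.24 + 1.74 + 46.848 + 40.32
A = 123.15

123.15 sabins


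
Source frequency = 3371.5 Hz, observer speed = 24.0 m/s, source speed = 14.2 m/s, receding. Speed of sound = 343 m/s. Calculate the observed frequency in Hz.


Given values:
  f_s = 3371.5 Hz, v_o = 24.0 m/s, v_s = 14.2 m/s
  Direction: receding
Formula: f_o = f_s * (c - v_o) / (c + v_s)
Numerator: c - v_o = 343 - 24.0 = 319.0
Denominator: c + v_s = 343 + 14.2 = 357.2
f_o = 3371.5 * 319.0 / 357.2 = 3010.94

3010.94 Hz


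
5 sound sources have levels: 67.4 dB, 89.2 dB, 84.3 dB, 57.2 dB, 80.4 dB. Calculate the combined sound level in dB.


Formula: L_total = 10 * log10( sum(10^(Li/10)) )
  Source 1: 10^(67.4/10) = 5495408.7386
  Source 2: 10^(89.2/10) = 831763771.1027
  Source 3: 10^(84.3/10) = 269153480.3927
  Source 4: 10^(57.2/10) = 524807.4602
  Source 5: 10^(80.4/10) = 109647819.6143
Sum of linear values = 1216585287.3085
L_total = 10 * log10(1216585287.3085) = 90.85

90.85 dB


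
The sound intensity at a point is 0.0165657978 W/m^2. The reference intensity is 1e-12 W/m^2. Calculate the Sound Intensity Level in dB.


Given values:
  I = 0.0165657978 W/m^2
  I_ref = 1e-12 W/m^2
Formula: SIL = 10 * log10(I / I_ref)
Compute ratio: I / I_ref = 16565797800
Compute log10: log10(16565797800) = 10.219212
Multiply: SIL = 10 * 10.219212 = 102.19

102.19 dB


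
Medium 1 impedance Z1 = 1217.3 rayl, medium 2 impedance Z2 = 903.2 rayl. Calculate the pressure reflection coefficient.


Given values:
  Z1 = 1217.3 rayl, Z2 = 903.2 rayl
Formula: R = (Z2 - Z1) / (Z2 + Z1)
Numerator: Z2 - Z1 = 903.2 - 1217.3 = -314.1
Denominator: Z2 + Z1 = 903.2 + 1217.3 = 2120.5
R = -314.1 / 2120.5 = -0.1481

-0.1481


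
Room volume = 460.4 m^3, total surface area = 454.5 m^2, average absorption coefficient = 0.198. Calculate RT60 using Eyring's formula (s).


Given values:
  V = 460.4 m^3, S = 454.5 m^2, alpha = 0.198
Formula: RT60 = 0.161 * V / (-S * ln(1 - alpha))
Compute ln(1 - 0.198) = ln(0.802) = -0.220647
Denominator: -454.5 * -0.220647 = 100.2841
Numerator: 0.161 * 460.4 = 74.1244
RT60 = 74.1244 / 100.2841 = 0.739

0.739 s


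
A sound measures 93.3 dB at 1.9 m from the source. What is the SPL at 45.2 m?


Given values:
  SPL1 = 93.3 dB, r1 = 1.9 m, r2 = 45.2 m
Formula: SPL2 = SPL1 - 20 * log10(r2 / r1)
Compute ratio: r2 / r1 = 45.2 / 1.9 = 23.7895
Compute log10: log10(23.7895) = 1.376385
Compute drop: 20 * 1.376385 = 27.5277
SPL2 = 93.3 - 27.5277 = 65.77

65.77 dB


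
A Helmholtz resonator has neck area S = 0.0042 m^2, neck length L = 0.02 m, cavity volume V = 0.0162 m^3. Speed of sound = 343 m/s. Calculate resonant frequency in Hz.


Given values:
  S = 0.0042 m^2, L = 0.02 m, V = 0.0162 m^3, c = 343 m/s
Formula: f = (c / (2*pi)) * sqrt(S / (V * L))
Compute V * L = 0.0162 * 0.02 = 0.000324
Compute S / (V * L) = 0.0042 / 0.000324 = 12.963
Compute sqrt(12.963) = 3.600417
Compute c / (2*pi) = 343 / 6.283185 = 54.590148
f = 54.590148 * 3.600417 = 196.55

196.55 Hz


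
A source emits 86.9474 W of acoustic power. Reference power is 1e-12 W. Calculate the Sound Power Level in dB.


Given values:
  W = 86.9474 W
  W_ref = 1e-12 W
Formula: SWL = 10 * log10(W / W_ref)
Compute ratio: W / W_ref = 86947400000000
Compute log10: log10(86947400000000) = 13.939257
Multiply: SWL = 10 * 13.939257 = 139.39

139.39 dB


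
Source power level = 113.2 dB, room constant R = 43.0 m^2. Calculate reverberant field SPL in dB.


Given values:
  Lw = 113.2 dB, R = 43.0 m^2
Formula: SPL = Lw + 10 * log10(4 / R)
Compute 4 / R = 4 / 43.0 = 0.093023
Compute 10 * log10(0.093023) = -10.3141
SPL = 113.2 + (-10.3141) = 102.89

102.89 dB


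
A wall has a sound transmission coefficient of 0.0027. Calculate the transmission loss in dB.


Given values:
  tau = 0.0027
Formula: TL = 10 * log10(1 / tau)
Compute 1 / tau = 1 / 0.0027 = 370.3704
Compute log10(370.3704) = 2.568636
TL = 10 * 2.568636 = 25.69

25.69 dB


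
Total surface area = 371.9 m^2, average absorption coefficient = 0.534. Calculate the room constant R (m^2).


Given values:
  S = 371.9 m^2, alpha = 0.534
Formula: R = S * alpha / (1 - alpha)
Numerator: 371.9 * 0.534 = 198.5946
Denominator: 1 - 0.534 = 0.466
R = 198.5946 / 0.466 = 426.17

426.17 m^2


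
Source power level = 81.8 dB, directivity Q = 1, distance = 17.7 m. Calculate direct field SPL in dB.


Given values:
  Lw = 81.8 dB, Q = 1, r = 17.7 m
Formula: SPL = Lw + 10 * log10(Q / (4 * pi * r^2))
Compute 4 * pi * r^2 = 4 * pi * 17.7^2 = 3936.9182
Compute Q / denom = 1 / 3936.9182 = 0.00025401
Compute 10 * log10(0.00025401) = -35.9515
SPL = 81.8 + (-35.9515) = 45.85

45.85 dB


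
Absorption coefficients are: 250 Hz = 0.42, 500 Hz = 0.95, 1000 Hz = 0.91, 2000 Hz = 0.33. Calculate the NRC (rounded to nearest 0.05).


Given values:
  a_250 = 0.42, a_500 = 0.95
  a_1000 = 0.91, a_2000 = 0.33
Formula: NRC = (a250 + a500 + a1000 + a2000) / 4
Sum = 0.42 + 0.95 + 0.91 + 0.33 = 2.61
NRC = 2.61 / 4 = 0.6525
Rounded to nearest 0.05: 0.65

0.65


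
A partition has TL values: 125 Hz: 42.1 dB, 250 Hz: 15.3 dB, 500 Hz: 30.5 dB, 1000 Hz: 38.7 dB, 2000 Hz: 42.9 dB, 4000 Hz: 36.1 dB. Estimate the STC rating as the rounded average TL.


Given TL values at each frequency:
  125 Hz: 42.1 dB
  250 Hz: 15.3 dB
  500 Hz: 30.5 dB
  1000 Hz: 38.7 dB
  2000 Hz: 42.9 dB
  4000 Hz: 36.1 dB
Formula: STC ~ round(average of TL values)
Sum = 42.1 + 15.3 + 30.5 + 38.7 + 42.9 + 36.1 = 205.6
Average = 205.6 / 6 = 34.27
Rounded: 34

34


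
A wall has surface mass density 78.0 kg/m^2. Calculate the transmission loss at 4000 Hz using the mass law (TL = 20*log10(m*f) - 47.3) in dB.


Given values:
  m = 78.0 kg/m^2, f = 4000 Hz
Formula: TL = 20 * log10(m * f) - 47.3
Compute m * f = 78.0 * 4000 = 312000.0
Compute log10(312000.0) = 5.494155
Compute 20 * 5.494155 = 109.8831
TL = 109.8831 - 47.3 = 62.58

62.58 dB


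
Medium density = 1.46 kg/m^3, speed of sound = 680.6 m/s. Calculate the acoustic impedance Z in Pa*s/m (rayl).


Given values:
  rho = 1.46 kg/m^3
  c = 680.6 m/s
Formula: Z = rho * c
Z = 1.46 * 680.6
Z = 993.68

993.68 rayl


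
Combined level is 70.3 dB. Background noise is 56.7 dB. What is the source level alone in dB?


Given values:
  L_total = 70.3 dB, L_bg = 56.7 dB
Formula: L_source = 10 * log10(10^(L_total/10) - 10^(L_bg/10))
Convert to linear:
  10^(70.3/10) = 10715193.0524
  10^(56.7/10) = 467735.1413
Difference: 10715193.0524 - 467735.1413 = 10247457.9111
L_source = 10 * log10(10247457.9111) = 70.11

70.11 dB


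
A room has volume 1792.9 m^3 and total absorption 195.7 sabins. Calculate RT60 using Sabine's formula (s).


Given values:
  V = 1792.9 m^3
  A = 195.7 sabins
Formula: RT60 = 0.161 * V / A
Numerator: 0.161 * 1792.9 = 288.6569
RT60 = 288.6569 / 195.7 = 1.475

1.475 s


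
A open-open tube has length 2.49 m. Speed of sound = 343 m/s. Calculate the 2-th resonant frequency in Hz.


Given values:
  Tube type: open-open, L = 2.49 m, c = 343 m/s, n = 2
Formula: f_n = n * c / (2 * L)
Compute 2 * L = 2 * 2.49 = 4.98
f = 2 * 343 / 4.98
f = 137.75

137.75 Hz


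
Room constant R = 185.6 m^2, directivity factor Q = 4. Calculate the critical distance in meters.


Given values:
  R = 185.6 m^2, Q = 4
Formula: d_c = 0.141 * sqrt(Q * R)
Compute Q * R = 4 * 185.6 = 742.4
Compute sqrt(742.4) = 27.247
d_c = 0.141 * 27.247 = 3.842

3.842 m


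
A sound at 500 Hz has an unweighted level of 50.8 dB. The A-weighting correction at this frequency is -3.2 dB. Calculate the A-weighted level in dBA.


Given values:
  SPL = 50.8 dB
  A-weighting at 500 Hz = -3.2 dB
Formula: L_A = SPL + A_weight
L_A = 50.8 + (-3.2)
L_A = 47.6

47.6 dBA


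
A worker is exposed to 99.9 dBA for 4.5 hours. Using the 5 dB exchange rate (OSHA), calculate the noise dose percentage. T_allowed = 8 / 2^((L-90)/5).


Given values:
  L = 99.9 dBA, T = 4.5 hours
Formula: T_allowed = 8 / 2^((L - 90) / 5)
Compute exponent: (99.9 - 90) / 5 = 1.98
Compute 2^(1.98) = 3.944931
T_allowed = 8 / 3.944931 = 2.027919 hours
Dose = (T / T_allowed) * 100
Dose = (4.5 / 2.027919) * 100 = 221.9

221.9 %


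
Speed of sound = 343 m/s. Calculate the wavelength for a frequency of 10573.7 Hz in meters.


Given values:
  c = 343 m/s, f = 10573.7 Hz
Formula: lambda = c / f
lambda = 343 / 10573.7
lambda = 0.0324

0.0324 m


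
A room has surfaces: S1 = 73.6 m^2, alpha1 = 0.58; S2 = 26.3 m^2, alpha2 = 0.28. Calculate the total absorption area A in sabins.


Given surfaces:
  Surface 1: 73.6 * 0.58 = 42.688
  Surface 2: 26.3 * 0.28 = 7.364
Formula: A = sum(Si * alpha_i)
A = 42.688 + 7.364
A = 50.05

50.05 sabins


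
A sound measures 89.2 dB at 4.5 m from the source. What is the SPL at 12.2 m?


Given values:
  SPL1 = 89.2 dB, r1 = 4.5 m, r2 = 12.2 m
Formula: SPL2 = SPL1 - 20 * log10(r2 / r1)
Compute ratio: r2 / r1 = 12.2 / 4.5 = 2.7111
Compute log10: log10(2.7111) = 0.433146
Compute drop: 20 * 0.433146 = 8.6629
SPL2 = 89.2 - 8.6629 = 80.54

80.54 dB


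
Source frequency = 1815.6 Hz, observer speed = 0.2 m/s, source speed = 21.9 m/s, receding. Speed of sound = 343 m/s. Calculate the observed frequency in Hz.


Given values:
  f_s = 1815.6 Hz, v_o = 0.2 m/s, v_s = 21.9 m/s
  Direction: receding
Formula: f_o = f_s * (c - v_o) / (c + v_s)
Numerator: c - v_o = 343 - 0.2 = 342.8
Denominator: c + v_s = 343 + 21.9 = 364.9
f_o = 1815.6 * 342.8 / 364.9 = 1705.64

1705.64 Hz


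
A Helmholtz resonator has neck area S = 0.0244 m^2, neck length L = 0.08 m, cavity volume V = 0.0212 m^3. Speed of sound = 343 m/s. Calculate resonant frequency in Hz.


Given values:
  S = 0.0244 m^2, L = 0.08 m, V = 0.0212 m^3, c = 343 m/s
Formula: f = (c / (2*pi)) * sqrt(S / (V * L))
Compute V * L = 0.0212 * 0.08 = 0.001696
Compute S / (V * L) = 0.0244 / 0.001696 = 14.3868
Compute sqrt(14.3868) = 3.792994
Compute c / (2*pi) = 343 / 6.283185 = 54.590148
f = 54.590148 * 3.792994 = 207.06

207.06 Hz


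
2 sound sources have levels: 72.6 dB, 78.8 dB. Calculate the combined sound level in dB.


Formula: L_total = 10 * log10( sum(10^(Li/10)) )
  Source 1: 10^(72.6/10) = 18197008.5861
  Source 2: 10^(78.8/10) = 75857757.5029
Sum of linear values = 94054766.089
L_total = 10 * log10(94054766.089) = 79.73

79.73 dB


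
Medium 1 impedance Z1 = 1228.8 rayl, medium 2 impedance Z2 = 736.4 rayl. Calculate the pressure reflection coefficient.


Given values:
  Z1 = 1228.8 rayl, Z2 = 736.4 rayl
Formula: R = (Z2 - Z1) / (Z2 + Z1)
Numerator: Z2 - Z1 = 736.4 - 1228.8 = -492.4
Denominator: Z2 + Z1 = 736.4 + 1228.8 = 1965.2
R = -492.4 / 1965.2 = -0.2506

-0.2506


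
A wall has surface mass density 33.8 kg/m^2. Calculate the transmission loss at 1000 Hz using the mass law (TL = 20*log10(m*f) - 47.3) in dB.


Given values:
  m = 33.8 kg/m^2, f = 1000 Hz
Formula: TL = 20 * log10(m * f) - 47.3
Compute m * f = 33.8 * 1000 = 33800.0
Compute log10(33800.0) = 4.528917
Compute 20 * 4.528917 = 90.5783
TL = 90.5783 - 47.3 = 43.28

43.28 dB


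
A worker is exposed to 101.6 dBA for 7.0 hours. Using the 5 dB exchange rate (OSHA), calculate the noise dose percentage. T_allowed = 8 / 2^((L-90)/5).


Given values:
  L = 101.6 dBA, T = 7.0 hours
Formula: T_allowed = 8 / 2^((L - 90) / 5)
Compute exponent: (101.6 - 90) / 5 = 2.32
Compute 2^(2.32) = 4.993322
T_allowed = 8 / 4.993322 = 1.60214 hours
Dose = (T / T_allowed) * 100
Dose = (7.0 / 1.60214) * 100 = 436.92

436.92 %


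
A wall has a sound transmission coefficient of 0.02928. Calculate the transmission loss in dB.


Given values:
  tau = 0.02928
Formula: TL = 10 * log10(1 / tau)
Compute 1 / tau = 1 / 0.02928 = 34.153
Compute log10(34.153) = 1.533429
TL = 10 * 1.533429 = 15.33

15.33 dB


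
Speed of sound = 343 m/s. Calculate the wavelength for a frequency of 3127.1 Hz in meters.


Given values:
  c = 343 m/s, f = 3127.1 Hz
Formula: lambda = c / f
lambda = 343 / 3127.1
lambda = 0.1097

0.1097 m


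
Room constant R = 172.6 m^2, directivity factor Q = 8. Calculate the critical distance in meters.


Given values:
  R = 172.6 m^2, Q = 8
Formula: d_c = 0.141 * sqrt(Q * R)
Compute Q * R = 8 * 172.6 = 1380.8
Compute sqrt(1380.8) = 37.1591
d_c = 0.141 * 37.1591 = 5.239

5.239 m


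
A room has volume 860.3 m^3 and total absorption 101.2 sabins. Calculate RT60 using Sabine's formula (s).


Given values:
  V = 860.3 m^3
  A = 101.2 sabins
Formula: RT60 = 0.161 * V / A
Numerator: 0.161 * 860.3 = 138.5083
RT60 = 138.5083 / 101.2 = 1.369

1.369 s


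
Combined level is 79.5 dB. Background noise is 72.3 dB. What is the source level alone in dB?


Given values:
  L_total = 79.5 dB, L_bg = 72.3 dB
Formula: L_source = 10 * log10(10^(L_total/10) - 10^(L_bg/10))
Convert to linear:
  10^(79.5/10) = 89125093.8134
  10^(72.3/10) = 16982436.5246
Difference: 89125093.8134 - 16982436.5246 = 72142657.2888
L_source = 10 * log10(72142657.2888) = 78.58

78.58 dB


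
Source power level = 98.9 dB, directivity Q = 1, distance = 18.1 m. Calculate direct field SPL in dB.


Given values:
  Lw = 98.9 dB, Q = 1, r = 18.1 m
Formula: SPL = Lw + 10 * log10(Q / (4 * pi * r^2))
Compute 4 * pi * r^2 = 4 * pi * 18.1^2 = 4116.8687
Compute Q / denom = 1 / 4116.8687 = 0.0002429
Compute 10 * log10(0.0002429) = -36.1457
SPL = 98.9 + (-36.1457) = 62.75

62.75 dB


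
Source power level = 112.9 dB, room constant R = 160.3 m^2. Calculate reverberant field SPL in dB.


Given values:
  Lw = 112.9 dB, R = 160.3 m^2
Formula: SPL = Lw + 10 * log10(4 / R)
Compute 4 / R = 4 / 160.3 = 0.024953
Compute 10 * log10(0.024953) = -16.0288
SPL = 112.9 + (-16.0288) = 96.87

96.87 dB


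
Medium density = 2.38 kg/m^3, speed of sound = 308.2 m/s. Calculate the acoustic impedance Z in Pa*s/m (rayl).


Given values:
  rho = 2.38 kg/m^3
  c = 308.2 m/s
Formula: Z = rho * c
Z = 2.38 * 308.2
Z = 733.52

733.52 rayl


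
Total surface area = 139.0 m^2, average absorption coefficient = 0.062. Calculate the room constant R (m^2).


Given values:
  S = 139.0 m^2, alpha = 0.062
Formula: R = S * alpha / (1 - alpha)
Numerator: 139.0 * 0.062 = 8.618
Denominator: 1 - 0.062 = 0.938
R = 8.618 / 0.938 = 9.19

9.19 m^2


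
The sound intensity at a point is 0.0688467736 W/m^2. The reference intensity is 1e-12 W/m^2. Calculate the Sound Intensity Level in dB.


Given values:
  I = 0.0688467736 W/m^2
  I_ref = 1e-12 W/m^2
Formula: SIL = 10 * log10(I / I_ref)
Compute ratio: I / I_ref = 68846773600
Compute log10: log10(68846773600) = 10.837884
Multiply: SIL = 10 * 10.837884 = 108.38

108.38 dB


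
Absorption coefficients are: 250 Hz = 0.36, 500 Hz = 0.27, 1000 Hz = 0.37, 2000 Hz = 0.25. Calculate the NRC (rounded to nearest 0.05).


Given values:
  a_250 = 0.36, a_500 = 0.27
  a_1000 = 0.37, a_2000 = 0.25
Formula: NRC = (a250 + a500 + a1000 + a2000) / 4
Sum = 0.36 + 0.27 + 0.37 + 0.25 = 1.25
NRC = 1.25 / 4 = 0.3125
Rounded to nearest 0.05: 0.3

0.3


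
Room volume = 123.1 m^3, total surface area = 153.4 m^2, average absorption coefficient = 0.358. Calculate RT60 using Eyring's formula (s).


Given values:
  V = 123.1 m^3, S = 153.4 m^2, alpha = 0.358
Formula: RT60 = 0.161 * V / (-S * ln(1 - alpha))
Compute ln(1 - 0.358) = ln(0.642) = -0.443167
Denominator: -153.4 * -0.443167 = 67.9818
Numerator: 0.161 * 123.1 = 19.8191
RT60 = 19.8191 / 67.9818 = 0.292

0.292 s


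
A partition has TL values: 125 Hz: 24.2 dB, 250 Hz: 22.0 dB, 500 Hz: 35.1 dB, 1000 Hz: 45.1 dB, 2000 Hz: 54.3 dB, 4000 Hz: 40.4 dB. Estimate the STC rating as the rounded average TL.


Given TL values at each frequency:
  125 Hz: 24.2 dB
  250 Hz: 22.0 dB
  500 Hz: 35.1 dB
  1000 Hz: 45.1 dB
  2000 Hz: 54.3 dB
  4000 Hz: 40.4 dB
Formula: STC ~ round(average of TL values)
Sum = 24.2 + 22.0 + 35.1 + 45.1 + 54.3 + 40.4 = 221.1
Average = 221.1 / 6 = 36.85
Rounded: 37

37


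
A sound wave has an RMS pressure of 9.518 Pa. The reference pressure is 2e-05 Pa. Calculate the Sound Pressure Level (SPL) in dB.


Given values:
  p = 9.518 Pa
  p_ref = 2e-05 Pa
Formula: SPL = 20 * log10(p / p_ref)
Compute ratio: p / p_ref = 9.518 / 2e-05 = 475900
Compute log10: log10(475900) = 5.677516
Multiply: SPL = 20 * 5.677516 = 113.55

113.55 dB


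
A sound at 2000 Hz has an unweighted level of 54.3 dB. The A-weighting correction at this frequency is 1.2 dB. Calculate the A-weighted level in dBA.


Given values:
  SPL = 54.3 dB
  A-weighting at 2000 Hz = 1.2 dB
Formula: L_A = SPL + A_weight
L_A = 54.3 + (1.2)
L_A = 55.5

55.5 dBA


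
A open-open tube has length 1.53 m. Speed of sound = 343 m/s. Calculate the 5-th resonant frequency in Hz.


Given values:
  Tube type: open-open, L = 1.53 m, c = 343 m/s, n = 5
Formula: f_n = n * c / (2 * L)
Compute 2 * L = 2 * 1.53 = 3.06
f = 5 * 343 / 3.06
f = 560.46

560.46 Hz


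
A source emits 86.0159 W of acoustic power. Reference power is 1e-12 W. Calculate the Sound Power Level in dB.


Given values:
  W = 86.0159 W
  W_ref = 1e-12 W
Formula: SWL = 10 * log10(W / W_ref)
Compute ratio: W / W_ref = 86015900000000
Compute log10: log10(86015900000000) = 13.934579
Multiply: SWL = 10 * 13.934579 = 139.35

139.35 dB


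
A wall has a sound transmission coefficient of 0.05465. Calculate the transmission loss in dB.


Given values:
  tau = 0.05465
Formula: TL = 10 * log10(1 / tau)
Compute 1 / tau = 1 / 0.05465 = 18.2983
Compute log10(18.2983) = 1.262411
TL = 10 * 1.262411 = 12.62

12.62 dB


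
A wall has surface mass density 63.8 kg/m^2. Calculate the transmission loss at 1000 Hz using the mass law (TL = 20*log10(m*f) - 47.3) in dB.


Given values:
  m = 63.8 kg/m^2, f = 1000 Hz
Formula: TL = 20 * log10(m * f) - 47.3
Compute m * f = 63.8 * 1000 = 63800.0
Compute log10(63800.0) = 4.804821
Compute 20 * 4.804821 = 96.0964
TL = 96.0964 - 47.3 = 48.8

48.8 dB


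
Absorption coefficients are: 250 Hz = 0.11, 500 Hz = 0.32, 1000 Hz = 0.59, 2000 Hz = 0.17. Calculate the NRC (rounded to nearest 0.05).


Given values:
  a_250 = 0.11, a_500 = 0.32
  a_1000 = 0.59, a_2000 = 0.17
Formula: NRC = (a250 + a500 + a1000 + a2000) / 4
Sum = 0.11 + 0.32 + 0.59 + 0.17 = 1.19
NRC = 1.19 / 4 = 0.2975
Rounded to nearest 0.05: 0.3

0.3


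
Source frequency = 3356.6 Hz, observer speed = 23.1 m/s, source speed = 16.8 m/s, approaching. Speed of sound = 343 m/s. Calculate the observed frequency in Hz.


Given values:
  f_s = 3356.6 Hz, v_o = 23.1 m/s, v_s = 16.8 m/s
  Direction: approaching
Formula: f_o = f_s * (c + v_o) / (c - v_s)
Numerator: c + v_o = 343 + 23.1 = 366.1
Denominator: c - v_s = 343 - 16.8 = 326.2
f_o = 3356.6 * 366.1 / 326.2 = 3767.17

3767.17 Hz


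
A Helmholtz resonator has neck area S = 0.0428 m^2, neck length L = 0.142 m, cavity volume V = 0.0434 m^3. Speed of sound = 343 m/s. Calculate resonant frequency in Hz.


Given values:
  S = 0.0428 m^2, L = 0.142 m, V = 0.0434 m^3, c = 343 m/s
Formula: f = (c / (2*pi)) * sqrt(S / (V * L))
Compute V * L = 0.0434 * 0.142 = 0.0061628
Compute S / (V * L) = 0.0428 / 0.0061628 = 6.9449
Compute sqrt(6.9449) = 2.635318
Compute c / (2*pi) = 343 / 6.283185 = 54.590148
f = 54.590148 * 2.635318 = 143.86

143.86 Hz


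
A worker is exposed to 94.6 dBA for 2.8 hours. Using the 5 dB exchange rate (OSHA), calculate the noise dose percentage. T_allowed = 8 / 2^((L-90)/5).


Given values:
  L = 94.6 dBA, T = 2.8 hours
Formula: T_allowed = 8 / 2^((L - 90) / 5)
Compute exponent: (94.6 - 90) / 5 = 0.92
Compute 2^(0.92) = 1.892115
T_allowed = 8 / 1.892115 = 4.228073 hours
Dose = (T / T_allowed) * 100
Dose = (2.8 / 4.228073) * 100 = 66.22

66.22 %


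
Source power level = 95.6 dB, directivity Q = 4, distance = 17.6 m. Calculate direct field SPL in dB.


Given values:
  Lw = 95.6 dB, Q = 4, r = 17.6 m
Formula: SPL = Lw + 10 * log10(Q / (4 * pi * r^2))
Compute 4 * pi * r^2 = 4 * pi * 17.6^2 = 3892.559
Compute Q / denom = 4 / 3892.559 = 0.0010276
Compute 10 * log10(0.0010276) = -29.8818
SPL = 95.6 + (-29.8818) = 65.72

65.72 dB


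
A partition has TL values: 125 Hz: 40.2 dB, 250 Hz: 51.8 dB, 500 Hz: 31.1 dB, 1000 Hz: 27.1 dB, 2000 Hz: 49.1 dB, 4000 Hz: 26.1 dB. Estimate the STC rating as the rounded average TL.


Given TL values at each frequency:
  125 Hz: 40.2 dB
  250 Hz: 51.8 dB
  500 Hz: 31.1 dB
  1000 Hz: 27.1 dB
  2000 Hz: 49.1 dB
  4000 Hz: 26.1 dB
Formula: STC ~ round(average of TL values)
Sum = 40.2 + 51.8 + 31.1 + 27.1 + 49.1 + 26.1 = 225.4
Average = 225.4 / 6 = 37.57
Rounded: 38

38


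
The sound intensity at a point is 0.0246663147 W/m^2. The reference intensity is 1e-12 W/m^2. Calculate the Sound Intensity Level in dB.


Given values:
  I = 0.0246663147 W/m^2
  I_ref = 1e-12 W/m^2
Formula: SIL = 10 * log10(I / I_ref)
Compute ratio: I / I_ref = 24666314700
Compute log10: log10(24666314700) = 10.392104
Multiply: SIL = 10 * 10.392104 = 103.92

103.92 dB


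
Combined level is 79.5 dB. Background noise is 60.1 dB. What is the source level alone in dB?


Given values:
  L_total = 79.5 dB, L_bg = 60.1 dB
Formula: L_source = 10 * log10(10^(L_total/10) - 10^(L_bg/10))
Convert to linear:
  10^(79.5/10) = 89125093.8134
  10^(60.1/10) = 1023292.9923
Difference: 89125093.8134 - 1023292.9923 = 88101800.8211
L_source = 10 * log10(88101800.8211) = 79.45

79.45 dB


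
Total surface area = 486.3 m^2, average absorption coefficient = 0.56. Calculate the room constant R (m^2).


Given values:
  S = 486.3 m^2, alpha = 0.56
Formula: R = S * alpha / (1 - alpha)
Numerator: 486.3 * 0.56 = 272.328
Denominator: 1 - 0.56 = 0.44
R = 272.328 / 0.44 = 618.93

618.93 m^2


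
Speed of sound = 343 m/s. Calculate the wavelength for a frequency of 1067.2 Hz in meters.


Given values:
  c = 343 m/s, f = 1067.2 Hz
Formula: lambda = c / f
lambda = 343 / 1067.2
lambda = 0.3214

0.3214 m


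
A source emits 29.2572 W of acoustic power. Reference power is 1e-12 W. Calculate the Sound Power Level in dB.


Given values:
  W = 29.2572 W
  W_ref = 1e-12 W
Formula: SWL = 10 * log10(W / W_ref)
Compute ratio: W / W_ref = 29257200000000
Compute log10: log10(29257200000000) = 13.466233
Multiply: SWL = 10 * 13.466233 = 134.66

134.66 dB


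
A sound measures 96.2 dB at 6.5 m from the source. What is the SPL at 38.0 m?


Given values:
  SPL1 = 96.2 dB, r1 = 6.5 m, r2 = 38.0 m
Formula: SPL2 = SPL1 - 20 * log10(r2 / r1)
Compute ratio: r2 / r1 = 38.0 / 6.5 = 5.8462
Compute log10: log10(5.8462) = 0.766874
Compute drop: 20 * 0.766874 = 15.3375
SPL2 = 96.2 - 15.3375 = 80.86

80.86 dB


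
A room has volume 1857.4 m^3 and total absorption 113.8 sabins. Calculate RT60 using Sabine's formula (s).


Given values:
  V = 1857.4 m^3
  A = 113.8 sabins
Formula: RT60 = 0.161 * V / A
Numerator: 0.161 * 1857.4 = 299.0414
RT60 = 299.0414 / 113.8 = 2.628

2.628 s
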